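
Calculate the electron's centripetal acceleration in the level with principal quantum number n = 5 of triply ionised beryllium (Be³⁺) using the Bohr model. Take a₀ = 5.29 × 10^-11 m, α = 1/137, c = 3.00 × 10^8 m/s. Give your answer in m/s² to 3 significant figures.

r = n²a₀/Z = 3.31 × 10^-10 m, v = Zαc/n = 1.75 × 10^6 m/s
a = v²/r = (1.75 × 10^6)² / 3.31 × 10^-10 = 9.28 × 10^21 m/s²

9.28 × 10^21 m/s²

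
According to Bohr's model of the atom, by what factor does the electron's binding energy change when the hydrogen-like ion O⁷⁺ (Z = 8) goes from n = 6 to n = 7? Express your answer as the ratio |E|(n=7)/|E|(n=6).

|E| ∝ Z^2 · n^-2; with Z fixed, |E| ∝ n^-2.
|E|(n=7)/|E|(n=6) = (7/6)^-2 = 36/49

36/49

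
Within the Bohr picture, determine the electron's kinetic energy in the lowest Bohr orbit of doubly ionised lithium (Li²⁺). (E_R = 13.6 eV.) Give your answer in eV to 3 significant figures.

For a Coulomb orbit the virial theorem gives K = −E_n.
E_n = −E_R·Z²/n², so K = E_R·Z²/n² = 13.6 × 3²/1² = 122 eV

122 eV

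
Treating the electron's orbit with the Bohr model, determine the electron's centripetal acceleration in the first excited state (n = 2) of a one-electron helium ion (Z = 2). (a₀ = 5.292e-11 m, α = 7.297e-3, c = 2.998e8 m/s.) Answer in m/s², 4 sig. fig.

4.522e22 m/s²

r = n²a₀/Z = 1.058e-10 m, v = Zαc/n = 2.188e6 m/s
a = v²/r = (2.188e6)² / 1.058e-10 = 4.522e22 m/s²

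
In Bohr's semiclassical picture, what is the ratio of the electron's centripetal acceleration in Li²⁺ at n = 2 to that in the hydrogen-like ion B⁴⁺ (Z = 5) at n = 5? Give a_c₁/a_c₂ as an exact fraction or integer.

a_c ∝ Z^3 · n^-4
a_c₁/a_c₂ = (3/5)^3 · (2/5)^-4 = 135/16

135/16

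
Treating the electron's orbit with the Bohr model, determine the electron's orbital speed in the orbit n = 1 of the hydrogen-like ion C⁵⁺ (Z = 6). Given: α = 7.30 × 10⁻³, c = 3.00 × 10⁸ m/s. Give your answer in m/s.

1.31 × 10⁷ m/s

v_n = Zαc/n = 6 × 0.00730 × 3.00 × 10⁸ / 1
    = 1.31 × 10⁷ m/s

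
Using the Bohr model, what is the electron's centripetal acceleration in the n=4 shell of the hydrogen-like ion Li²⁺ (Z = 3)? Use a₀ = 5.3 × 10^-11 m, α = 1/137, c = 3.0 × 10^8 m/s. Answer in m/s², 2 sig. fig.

r = n²a₀/Z = 2.8 × 10^-10 m, v = Zαc/n = 1.6 × 10^6 m/s
a = v²/r = (1.6 × 10^6)² / 2.8 × 10^-10 = 9.5 × 10^21 m/s²

9.5 × 10^21 m/s²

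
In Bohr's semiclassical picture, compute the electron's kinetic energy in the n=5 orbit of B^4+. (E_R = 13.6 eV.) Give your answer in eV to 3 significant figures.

For a Coulomb orbit the virial theorem gives K = −E_n.
E_n = −E_R·Z²/n², so K = E_R·Z²/n² = 13.6 × 5²/5² = 13.6 eV

13.6 eV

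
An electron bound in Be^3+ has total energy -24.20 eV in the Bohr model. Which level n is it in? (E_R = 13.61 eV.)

3

E_n = −E_R Z²/n² ⇒ n² = E_R Z²/(−E_n) = 13.61 × 4² / 24.20 ≈ 9.00
n = 3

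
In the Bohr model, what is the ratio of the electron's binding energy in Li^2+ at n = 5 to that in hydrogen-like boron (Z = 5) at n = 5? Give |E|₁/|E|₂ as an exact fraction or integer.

|E| ∝ Z^2 · n^-2
|E|₁/|E|₂ = (3/5)^2 · (5/5)^-2 = 9/25

9/25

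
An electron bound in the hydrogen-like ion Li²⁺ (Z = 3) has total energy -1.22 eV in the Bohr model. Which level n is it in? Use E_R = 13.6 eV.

E_n = −E_R Z²/n² ⇒ n² = E_R Z²/(−E_n) = 13.6 × 3² / 1.22 ≈ 100.33
n = 10

10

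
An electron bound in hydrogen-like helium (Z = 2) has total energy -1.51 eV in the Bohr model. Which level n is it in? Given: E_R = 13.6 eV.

6

E_n = −E_R Z²/n² ⇒ n² = E_R Z²/(−E_n) = 13.6 × 2² / 1.51 ≈ 36.03
n = 6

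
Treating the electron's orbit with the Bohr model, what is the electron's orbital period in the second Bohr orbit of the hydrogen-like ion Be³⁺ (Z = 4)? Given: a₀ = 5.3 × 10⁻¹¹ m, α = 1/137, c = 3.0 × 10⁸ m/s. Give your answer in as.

76 as

r = n²a₀/Z = 2²·5.3 × 10⁻¹¹/4 = 5.3 × 10⁻¹¹ m
v = Zαc/n = 4·0.0073·3.0 × 10⁸/2 = 4.4 × 10⁶ m/s
T = 2πr/v = 7.6 × 10⁻¹⁷ s = 76 as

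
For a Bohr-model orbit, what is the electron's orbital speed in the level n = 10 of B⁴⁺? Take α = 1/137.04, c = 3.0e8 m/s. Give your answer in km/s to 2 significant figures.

1100 km/s

v_n = Zαc/n = 5 × 0.0073 × 3.0e8 / 10
    = 1100 km/s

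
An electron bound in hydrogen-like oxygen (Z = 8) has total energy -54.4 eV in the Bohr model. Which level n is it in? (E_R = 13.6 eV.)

E_n = −E_R Z²/n² ⇒ n² = E_R Z²/(−E_n) = 13.6 × 8² / 54.4 ≈ 16.00
n = 4

4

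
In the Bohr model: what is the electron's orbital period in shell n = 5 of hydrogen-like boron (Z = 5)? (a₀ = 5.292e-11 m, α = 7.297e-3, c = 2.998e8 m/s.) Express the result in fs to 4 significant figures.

r = n²a₀/Z = 5²·5.292e-11/5 = 2.646e-10 m
v = Zαc/n = 5·0.007297·2.998e8/5 = 2.188e6 m/s
T = 2πr/v = 7.600e-16 s = 0.7600 fs

0.7600 fs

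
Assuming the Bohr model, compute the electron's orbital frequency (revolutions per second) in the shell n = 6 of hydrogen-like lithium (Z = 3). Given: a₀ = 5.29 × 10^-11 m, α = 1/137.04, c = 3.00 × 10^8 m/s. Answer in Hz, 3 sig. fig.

2.74 × 10^14 Hz

r = n²a₀/Z = 6.35 × 10^-10 m, v = Zαc/n = 1.09 × 10^6 m/s
f = v/(2πr) = 2.74 × 10^14 Hz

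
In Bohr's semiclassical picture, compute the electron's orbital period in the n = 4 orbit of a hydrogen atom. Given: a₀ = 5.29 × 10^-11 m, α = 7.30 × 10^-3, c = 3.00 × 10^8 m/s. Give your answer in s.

r = n²a₀/Z = 4²·5.29 × 10^-11/1 = 8.46 × 10^-10 m
v = Zαc/n = 1·0.00730·3.00 × 10^8/4 = 5.47 × 10^5 m/s
T = 2πr/v = 9.71 × 10^-15 s

9.71 × 10^-15 s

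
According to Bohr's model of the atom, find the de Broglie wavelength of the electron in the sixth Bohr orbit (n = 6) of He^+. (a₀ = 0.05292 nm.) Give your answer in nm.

0.9975 nm

The Bohr quantisation condition is nλ = 2πr_n.
r_n = n²a₀/Z = 0.9526 nm
λ = 2πr_n/n = 2π·0.9526/6 = 0.9975 nm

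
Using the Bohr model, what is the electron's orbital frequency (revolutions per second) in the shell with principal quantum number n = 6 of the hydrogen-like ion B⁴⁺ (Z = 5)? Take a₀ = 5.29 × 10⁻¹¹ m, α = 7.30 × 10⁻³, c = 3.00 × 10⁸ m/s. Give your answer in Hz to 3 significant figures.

r = n²a₀/Z = 3.81 × 10⁻¹⁰ m, v = Zαc/n = 1.82 × 10⁶ m/s
f = v/(2πr) = 7.63 × 10¹⁴ Hz

7.63 × 10¹⁴ Hz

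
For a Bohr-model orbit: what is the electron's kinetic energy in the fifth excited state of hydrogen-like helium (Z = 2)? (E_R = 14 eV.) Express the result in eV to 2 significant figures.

1.6 eV

For a Coulomb orbit the virial theorem gives K = −E_n.
E_n = −E_R·Z²/n², so K = E_R·Z²/n² = 14 × 2²/6² = 1.6 eV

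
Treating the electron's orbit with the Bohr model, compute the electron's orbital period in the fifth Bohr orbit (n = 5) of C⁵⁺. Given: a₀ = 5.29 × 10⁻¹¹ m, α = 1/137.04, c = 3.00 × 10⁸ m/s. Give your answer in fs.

0.527 fs

r = n²a₀/Z = 5²·5.29 × 10⁻¹¹/6 = 2.20 × 10⁻¹⁰ m
v = Zαc/n = 6·0.00730·3.00 × 10⁸/5 = 2.63 × 10⁶ m/s
T = 2πr/v = 5.27 × 10⁻¹⁶ s = 0.527 fs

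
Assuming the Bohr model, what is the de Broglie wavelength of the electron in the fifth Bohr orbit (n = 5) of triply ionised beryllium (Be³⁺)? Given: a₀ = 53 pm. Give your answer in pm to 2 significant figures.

The Bohr quantisation condition is nλ = 2πr_n.
r_n = n²a₀/Z = 330 pm
λ = 2πr_n/n = 2π·330/5 = 420 pm

420 pm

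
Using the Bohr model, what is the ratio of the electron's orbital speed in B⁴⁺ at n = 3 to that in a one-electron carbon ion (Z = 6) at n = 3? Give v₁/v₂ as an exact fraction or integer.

v ∝ Z^1 · n^-1
v₁/v₂ = (5/6)^1 · (3/3)^-1 = 5/6

5/6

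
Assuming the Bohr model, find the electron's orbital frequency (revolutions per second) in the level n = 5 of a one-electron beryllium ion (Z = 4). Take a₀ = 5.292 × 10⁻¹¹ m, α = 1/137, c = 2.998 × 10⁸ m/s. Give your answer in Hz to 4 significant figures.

8.424 × 10¹⁴ Hz

r = n²a₀/Z = 3.308 × 10⁻¹⁰ m, v = Zαc/n = 1.751 × 10⁶ m/s
f = v/(2πr) = 8.424 × 10¹⁴ Hz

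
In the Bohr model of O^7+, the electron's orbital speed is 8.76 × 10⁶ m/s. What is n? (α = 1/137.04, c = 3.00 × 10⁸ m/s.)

v_n = Zαc/n ⇒ n = Zαc/v = 8 × 0.00730 × 3.00 × 10⁸ / 8.76 × 10⁶ ≈ 2.00
n = 2

2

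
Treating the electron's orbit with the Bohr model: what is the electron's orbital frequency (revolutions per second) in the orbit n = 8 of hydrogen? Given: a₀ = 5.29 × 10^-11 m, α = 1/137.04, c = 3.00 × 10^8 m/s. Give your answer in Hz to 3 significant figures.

r = n²a₀/Z = 3.39 × 10^-9 m, v = Zαc/n = 2.74 × 10^5 m/s
f = v/(2πr) = 1.29 × 10^13 Hz

1.29 × 10^13 Hz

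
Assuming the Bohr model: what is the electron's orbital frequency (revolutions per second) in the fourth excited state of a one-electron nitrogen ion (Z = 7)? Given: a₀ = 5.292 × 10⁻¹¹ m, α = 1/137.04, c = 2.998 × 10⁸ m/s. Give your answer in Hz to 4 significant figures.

2.579 × 10¹⁵ Hz

r = n²a₀/Z = 1.890 × 10⁻¹⁰ m, v = Zαc/n = 3.063 × 10⁶ m/s
f = v/(2πr) = 2.579 × 10¹⁵ Hz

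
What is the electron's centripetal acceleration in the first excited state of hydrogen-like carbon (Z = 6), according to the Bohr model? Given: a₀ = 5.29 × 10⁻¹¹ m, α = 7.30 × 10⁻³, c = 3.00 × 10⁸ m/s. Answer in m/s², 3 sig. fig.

r = n²a₀/Z = 3.53 × 10⁻¹¹ m, v = Zαc/n = 6.57 × 10⁶ m/s
a = v²/r = (6.57 × 10⁶)² / 3.53 × 10⁻¹¹ = 1.22 × 10²⁴ m/s²

1.22 × 10²⁴ m/s²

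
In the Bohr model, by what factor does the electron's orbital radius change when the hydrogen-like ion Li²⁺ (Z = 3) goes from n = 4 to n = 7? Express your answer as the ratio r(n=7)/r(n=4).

49/16

r ∝ Z^-1 · n^2; with Z fixed, r ∝ n^2.
r(n=7)/r(n=4) = (7/4)^2 = 49/16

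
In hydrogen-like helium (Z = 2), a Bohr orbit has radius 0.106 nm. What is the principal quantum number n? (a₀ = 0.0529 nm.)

r_n = n²a₀/Z ⇒ n² = rZ/a₀ = 0.106 × 2 / 0.0529 ≈ 4.01
n = 2

2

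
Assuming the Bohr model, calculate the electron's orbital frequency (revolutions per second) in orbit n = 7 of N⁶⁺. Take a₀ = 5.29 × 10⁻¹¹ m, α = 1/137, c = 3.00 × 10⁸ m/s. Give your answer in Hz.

r = n²a₀/Z = 3.70 × 10⁻¹⁰ m, v = Zαc/n = 2.19 × 10⁶ m/s
f = v/(2πr) = 9.41 × 10¹⁴ Hz

9.41 × 10¹⁴ Hz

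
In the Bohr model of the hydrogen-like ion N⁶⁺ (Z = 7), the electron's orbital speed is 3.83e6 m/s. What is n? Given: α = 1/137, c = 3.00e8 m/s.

4

v_n = Zαc/n ⇒ n = Zαc/v = 7 × 0.00730 × 3.00e8 / 3.83e6 ≈ 4.00
n = 4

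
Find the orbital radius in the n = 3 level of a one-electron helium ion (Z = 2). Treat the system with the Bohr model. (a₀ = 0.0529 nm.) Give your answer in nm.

0.238 nm

r_n = n²a₀/Z = 3² × 0.0529 / 2
    = 9 × 0.0529 / 2 = 0.238 nm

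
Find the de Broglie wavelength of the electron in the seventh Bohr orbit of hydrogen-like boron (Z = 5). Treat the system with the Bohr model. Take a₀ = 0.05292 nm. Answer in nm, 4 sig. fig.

The Bohr quantisation condition is nλ = 2πr_n.
r_n = n²a₀/Z = 0.5186 nm
λ = 2πr_n/n = 2π·0.5186/7 = 0.4655 nm

0.4655 nm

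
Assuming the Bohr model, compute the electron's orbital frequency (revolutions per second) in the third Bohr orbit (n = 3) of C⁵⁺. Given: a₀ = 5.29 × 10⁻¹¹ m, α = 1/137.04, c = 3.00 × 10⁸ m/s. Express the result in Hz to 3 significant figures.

8.78 × 10¹⁵ Hz

r = n²a₀/Z = 7.94 × 10⁻¹¹ m, v = Zαc/n = 4.38 × 10⁶ m/s
f = v/(2πr) = 8.78 × 10¹⁵ Hz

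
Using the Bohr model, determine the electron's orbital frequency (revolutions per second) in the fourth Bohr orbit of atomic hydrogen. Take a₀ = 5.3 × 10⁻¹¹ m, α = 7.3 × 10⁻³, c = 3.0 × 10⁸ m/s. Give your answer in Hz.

1.0 × 10¹⁴ Hz

r = n²a₀/Z = 8.5 × 10⁻¹⁰ m, v = Zαc/n = 5.5 × 10⁵ m/s
f = v/(2πr) = 1.0 × 10¹⁴ Hz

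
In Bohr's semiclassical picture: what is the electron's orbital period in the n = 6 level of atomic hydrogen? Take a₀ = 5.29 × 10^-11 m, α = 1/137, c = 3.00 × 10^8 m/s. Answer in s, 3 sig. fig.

r = n²a₀/Z = 6²·5.29 × 10^-11/1 = 1.90 × 10^-9 m
v = Zαc/n = 1·0.00730·3.00 × 10^8/6 = 3.65 × 10^5 m/s
T = 2πr/v = 3.28 × 10^-14 s

3.28 × 10^-14 s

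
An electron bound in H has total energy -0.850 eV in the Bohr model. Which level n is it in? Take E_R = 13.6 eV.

E_n = −E_R Z²/n² ⇒ n² = E_R Z²/(−E_n) = 13.6 × 1² / 0.850 ≈ 16.00
n = 4

4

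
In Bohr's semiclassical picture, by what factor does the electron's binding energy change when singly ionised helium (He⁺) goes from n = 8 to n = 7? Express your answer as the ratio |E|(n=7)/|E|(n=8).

64/49

|E| ∝ Z^2 · n^-2; with Z fixed, |E| ∝ n^-2.
|E|(n=7)/|E|(n=8) = (7/8)^-2 = 64/49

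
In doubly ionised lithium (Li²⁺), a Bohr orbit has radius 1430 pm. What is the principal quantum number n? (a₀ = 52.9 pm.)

r_n = n²a₀/Z ⇒ n² = rZ/a₀ = 1430 × 3 / 52.9 ≈ 81.10
n = 9

9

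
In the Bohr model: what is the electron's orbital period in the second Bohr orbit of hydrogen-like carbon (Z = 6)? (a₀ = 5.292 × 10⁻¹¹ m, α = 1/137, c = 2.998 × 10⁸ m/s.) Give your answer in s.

3.377 × 10⁻¹⁷ s

r = n²a₀/Z = 2²·5.292 × 10⁻¹¹/6 = 3.528 × 10⁻¹¹ m
v = Zαc/n = 6·0.007299·2.998 × 10⁸/2 = 6.565 × 10⁶ m/s
T = 2πr/v = 3.377 × 10⁻¹⁷ s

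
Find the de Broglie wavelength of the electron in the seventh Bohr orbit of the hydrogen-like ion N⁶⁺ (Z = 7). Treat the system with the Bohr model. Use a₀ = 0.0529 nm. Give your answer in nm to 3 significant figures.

0.332 nm

The Bohr quantisation condition is nλ = 2πr_n.
r_n = n²a₀/Z = 0.370 nm
λ = 2πr_n/n = 2π·0.370/7 = 0.332 nm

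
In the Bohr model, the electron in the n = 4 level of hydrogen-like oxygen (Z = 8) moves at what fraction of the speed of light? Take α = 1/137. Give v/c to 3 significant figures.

v_n = Zαc/n, so v/c = Zα/n = 8 × 0.00730 / 4 = 0.0146

0.0146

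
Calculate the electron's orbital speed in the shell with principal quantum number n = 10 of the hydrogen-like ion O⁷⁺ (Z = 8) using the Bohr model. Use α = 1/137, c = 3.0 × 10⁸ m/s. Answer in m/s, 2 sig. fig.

v_n = Zαc/n = 8 × 0.0073 × 3.0 × 10⁸ / 10
    = 1.8 × 10⁶ m/s

1.8 × 10⁶ m/s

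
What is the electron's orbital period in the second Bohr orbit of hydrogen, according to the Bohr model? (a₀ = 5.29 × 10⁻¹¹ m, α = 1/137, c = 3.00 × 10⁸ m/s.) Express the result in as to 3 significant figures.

r = n²a₀/Z = 2²·5.29 × 10⁻¹¹/1 = 2.12 × 10⁻¹⁰ m
v = Zαc/n = 1·0.00730·3.00 × 10⁸/2 = 1.09 × 10⁶ m/s
T = 2πr/v = 1.21 × 10⁻¹⁵ s = 1210 as

1210 as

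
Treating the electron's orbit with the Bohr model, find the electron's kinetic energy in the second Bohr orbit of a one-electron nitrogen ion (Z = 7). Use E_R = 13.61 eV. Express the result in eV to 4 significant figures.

For a Coulomb orbit the virial theorem gives K = −E_n.
E_n = −E_R·Z²/n², so K = E_R·Z²/n² = 13.61 × 7²/2² = 166.7 eV

166.7 eV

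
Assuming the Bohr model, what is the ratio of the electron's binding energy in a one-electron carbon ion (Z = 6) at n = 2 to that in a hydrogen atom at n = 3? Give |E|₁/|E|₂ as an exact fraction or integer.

|E| ∝ Z^2 · n^-2
|E|₁/|E|₂ = (6/1)^2 · (2/3)^-2 = 81

81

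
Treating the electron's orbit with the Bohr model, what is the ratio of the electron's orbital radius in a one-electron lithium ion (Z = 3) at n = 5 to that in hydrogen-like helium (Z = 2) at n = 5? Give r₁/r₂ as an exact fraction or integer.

2/3

r ∝ Z^-1 · n^2
r₁/r₂ = (3/2)^-1 · (5/5)^2 = 2/3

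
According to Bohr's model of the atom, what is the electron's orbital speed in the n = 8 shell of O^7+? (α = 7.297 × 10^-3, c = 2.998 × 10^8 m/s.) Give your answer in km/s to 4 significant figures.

v_n = Zαc/n = 8 × 0.007297 × 2.998 × 10^8 / 8
    = 2188 km/s

2188 km/s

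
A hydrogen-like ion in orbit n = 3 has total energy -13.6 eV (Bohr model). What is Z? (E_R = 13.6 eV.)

3

E_n = −E_R Z²/n² ⇒ Z² = −E_n n²/E_R = 13.6 × 3² / 13.6 ≈ 9.00
Z = 3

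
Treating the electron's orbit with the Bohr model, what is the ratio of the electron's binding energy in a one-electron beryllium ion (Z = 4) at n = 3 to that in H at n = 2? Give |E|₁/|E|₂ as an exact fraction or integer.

|E| ∝ Z^2 · n^-2
|E|₁/|E|₂ = (4/1)^2 · (3/2)^-2 = 64/9

64/9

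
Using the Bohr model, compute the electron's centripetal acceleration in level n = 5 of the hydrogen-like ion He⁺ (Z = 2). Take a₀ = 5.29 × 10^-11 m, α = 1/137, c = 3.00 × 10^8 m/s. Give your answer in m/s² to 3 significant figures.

1.16 × 10^21 m/s²

r = n²a₀/Z = 6.61 × 10^-10 m, v = Zαc/n = 8.76 × 10^5 m/s
a = v²/r = (8.76 × 10^5)² / 6.61 × 10^-10 = 1.16 × 10^21 m/s²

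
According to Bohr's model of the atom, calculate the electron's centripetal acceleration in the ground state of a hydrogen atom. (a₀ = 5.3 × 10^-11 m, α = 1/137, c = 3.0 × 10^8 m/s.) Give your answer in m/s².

r = n²a₀/Z = 5.3 × 10^-11 m, v = Zαc/n = 2.2 × 10^6 m/s
a = v²/r = (2.2 × 10^6)² / 5.3 × 10^-11 = 9.0 × 10^22 m/s²

9.0 × 10^22 m/s²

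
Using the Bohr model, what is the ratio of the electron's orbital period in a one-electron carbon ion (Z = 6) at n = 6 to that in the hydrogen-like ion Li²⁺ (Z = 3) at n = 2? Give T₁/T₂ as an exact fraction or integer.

27/4

T ∝ Z^-2 · n^3
T₁/T₂ = (6/3)^-2 · (6/2)^3 = 27/4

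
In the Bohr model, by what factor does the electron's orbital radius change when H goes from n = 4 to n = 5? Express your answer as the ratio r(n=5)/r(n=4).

r ∝ Z^-1 · n^2; with Z fixed, r ∝ n^2.
r(n=5)/r(n=4) = (5/4)^2 = 25/16

25/16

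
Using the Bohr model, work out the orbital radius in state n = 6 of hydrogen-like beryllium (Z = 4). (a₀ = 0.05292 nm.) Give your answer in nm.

0.4763 nm

r_n = n²a₀/Z = 6² × 0.05292 / 4
    = 36 × 0.05292 / 4 = 0.4763 nm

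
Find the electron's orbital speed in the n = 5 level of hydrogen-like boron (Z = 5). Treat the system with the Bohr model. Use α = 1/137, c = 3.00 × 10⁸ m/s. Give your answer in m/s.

2.19 × 10⁶ m/s

v_n = Zαc/n = 5 × 0.00730 × 3.00 × 10⁸ / 5
    = 2.19 × 10⁶ m/s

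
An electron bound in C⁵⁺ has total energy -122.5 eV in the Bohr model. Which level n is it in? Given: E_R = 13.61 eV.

2

E_n = −E_R Z²/n² ⇒ n² = E_R Z²/(−E_n) = 13.61 × 6² / 122.5 ≈ 4.00
n = 2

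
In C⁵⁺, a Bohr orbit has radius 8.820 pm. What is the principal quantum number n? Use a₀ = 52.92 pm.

1

r_n = n²a₀/Z ⇒ n² = rZ/a₀ = 8.820 × 6 / 52.92 ≈ 1.00
n = 1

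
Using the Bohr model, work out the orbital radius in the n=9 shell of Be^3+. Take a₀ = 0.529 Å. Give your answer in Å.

10.7 Å

r_n = n²a₀/Z = 9² × 0.529 / 4
    = 81 × 0.529 / 4 = 10.7 Å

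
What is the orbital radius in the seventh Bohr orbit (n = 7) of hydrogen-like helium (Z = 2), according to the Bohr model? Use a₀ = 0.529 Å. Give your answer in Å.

r_n = n²a₀/Z = 7² × 0.529 / 2
    = 49 × 0.529 / 2 = 13.0 Å

13.0 Å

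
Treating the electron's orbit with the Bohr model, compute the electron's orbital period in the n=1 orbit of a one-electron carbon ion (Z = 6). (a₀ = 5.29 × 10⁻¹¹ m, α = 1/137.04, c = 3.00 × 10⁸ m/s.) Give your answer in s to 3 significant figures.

4.22 × 10⁻¹⁸ s

r = n²a₀/Z = 1²·5.29 × 10⁻¹¹/6 = 8.82 × 10⁻¹² m
v = Zαc/n = 6·0.00730·3.00 × 10⁸/1 = 1.31 × 10⁷ m/s
T = 2πr/v = 4.22 × 10⁻¹⁸ s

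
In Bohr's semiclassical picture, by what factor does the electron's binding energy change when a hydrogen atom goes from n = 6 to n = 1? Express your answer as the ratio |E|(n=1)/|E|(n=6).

36

|E| ∝ Z^2 · n^-2; with Z fixed, |E| ∝ n^-2.
|E|(n=1)/|E|(n=6) = (1/6)^-2 = 36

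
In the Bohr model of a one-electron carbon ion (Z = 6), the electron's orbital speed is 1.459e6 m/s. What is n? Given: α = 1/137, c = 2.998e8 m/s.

v_n = Zαc/n ⇒ n = Zαc/v = 6 × 0.007299 × 2.998e8 / 1.459e6 ≈ 9.00
n = 9

9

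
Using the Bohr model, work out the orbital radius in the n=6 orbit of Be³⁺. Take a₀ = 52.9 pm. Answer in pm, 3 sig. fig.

r_n = n²a₀/Z = 6² × 52.9 / 4
    = 36 × 52.9 / 4 = 476 pm

476 pm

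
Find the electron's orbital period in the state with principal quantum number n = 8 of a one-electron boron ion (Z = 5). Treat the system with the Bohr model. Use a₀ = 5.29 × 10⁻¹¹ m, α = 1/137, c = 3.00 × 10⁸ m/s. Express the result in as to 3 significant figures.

3110 as

r = n²a₀/Z = 8²·5.29 × 10⁻¹¹/5 = 6.77 × 10⁻¹⁰ m
v = Zαc/n = 5·0.00730·3.00 × 10⁸/8 = 1.37 × 10⁶ m/s
T = 2πr/v = 3.11 × 10⁻¹⁵ s = 3110 as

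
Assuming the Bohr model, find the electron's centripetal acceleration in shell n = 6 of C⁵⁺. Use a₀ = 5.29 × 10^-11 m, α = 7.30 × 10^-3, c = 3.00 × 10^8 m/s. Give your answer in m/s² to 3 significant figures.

1.51 × 10^22 m/s²

r = n²a₀/Z = 3.17 × 10^-10 m, v = Zαc/n = 2.19 × 10^6 m/s
a = v²/r = (2.19 × 10^6)² / 3.17 × 10^-10 = 1.51 × 10^22 m/s²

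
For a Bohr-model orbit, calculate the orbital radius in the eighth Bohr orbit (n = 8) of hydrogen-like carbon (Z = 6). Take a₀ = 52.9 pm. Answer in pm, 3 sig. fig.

564 pm

r_n = n²a₀/Z = 8² × 52.9 / 6
    = 64 × 52.9 / 6 = 564 pm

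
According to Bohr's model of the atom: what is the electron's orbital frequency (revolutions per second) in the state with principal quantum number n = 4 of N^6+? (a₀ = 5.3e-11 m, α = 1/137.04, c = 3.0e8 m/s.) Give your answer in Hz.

5.0e15 Hz

r = n²a₀/Z = 1.2e-10 m, v = Zαc/n = 3.8e6 m/s
f = v/(2πr) = 5.0e15 Hz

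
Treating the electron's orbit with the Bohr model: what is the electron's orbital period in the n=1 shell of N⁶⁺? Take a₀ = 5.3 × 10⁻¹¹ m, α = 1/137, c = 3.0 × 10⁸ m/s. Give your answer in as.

r = n²a₀/Z = 1²·5.3 × 10⁻¹¹/7 = 7.6 × 10⁻¹² m
v = Zαc/n = 7·0.0073·3.0 × 10⁸/1 = 1.5 × 10⁷ m/s
T = 2πr/v = 3.1 × 10⁻¹⁸ s = 3.1 as

3.1 as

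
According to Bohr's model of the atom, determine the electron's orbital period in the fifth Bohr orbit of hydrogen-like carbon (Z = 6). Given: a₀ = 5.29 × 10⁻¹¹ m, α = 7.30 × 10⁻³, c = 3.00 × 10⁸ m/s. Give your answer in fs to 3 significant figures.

r = n²a₀/Z = 5²·5.29 × 10⁻¹¹/6 = 2.20 × 10⁻¹⁰ m
v = Zαc/n = 6·0.00730·3.00 × 10⁸/5 = 2.63 × 10⁶ m/s
T = 2πr/v = 5.27 × 10⁻¹⁶ s = 0.527 fs

0.527 fs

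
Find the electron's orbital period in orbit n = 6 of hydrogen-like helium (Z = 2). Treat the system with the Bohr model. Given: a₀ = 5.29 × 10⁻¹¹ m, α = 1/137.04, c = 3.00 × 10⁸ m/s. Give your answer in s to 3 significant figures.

r = n²a₀/Z = 6²·5.29 × 10⁻¹¹/2 = 9.52 × 10⁻¹⁰ m
v = Zαc/n = 2·0.00730·3.00 × 10⁸/6 = 7.30 × 10⁵ m/s
T = 2πr/v = 8.20 × 10⁻¹⁵ s

8.20 × 10⁻¹⁵ s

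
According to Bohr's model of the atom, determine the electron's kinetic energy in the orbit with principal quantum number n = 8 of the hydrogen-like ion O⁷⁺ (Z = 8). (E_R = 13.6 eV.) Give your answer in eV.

13.6 eV

For a Coulomb orbit the virial theorem gives K = −E_n.
E_n = −E_R·Z²/n², so K = E_R·Z²/n² = 13.6 × 8²/8² = 13.6 eV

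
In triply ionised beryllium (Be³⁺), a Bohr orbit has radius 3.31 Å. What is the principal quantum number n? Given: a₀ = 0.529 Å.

r_n = n²a₀/Z ⇒ n² = rZ/a₀ = 3.31 × 4 / 0.529 ≈ 25.03
n = 5

5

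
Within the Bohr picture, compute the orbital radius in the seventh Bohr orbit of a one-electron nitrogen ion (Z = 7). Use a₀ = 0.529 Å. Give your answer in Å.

3.70 Å

r_n = n²a₀/Z = 7² × 0.529 / 7
    = 49 × 0.529 / 7 = 3.70 Å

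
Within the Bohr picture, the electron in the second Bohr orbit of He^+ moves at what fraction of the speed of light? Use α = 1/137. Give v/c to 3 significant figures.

0.00730

v_n = Zαc/n, so v/c = Zα/n = 2 × 0.00730 / 2 = 0.00730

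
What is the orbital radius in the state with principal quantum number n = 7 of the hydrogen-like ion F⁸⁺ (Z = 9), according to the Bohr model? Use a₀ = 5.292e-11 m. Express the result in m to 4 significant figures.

r_n = n²a₀/Z = 7² × 5.292e-11 / 9
    = 49 × 5.292e-11 / 9 = 2.881e-10 m

2.881e-10 m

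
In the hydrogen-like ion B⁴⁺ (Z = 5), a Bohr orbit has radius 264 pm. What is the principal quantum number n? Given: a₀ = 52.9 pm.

5

r_n = n²a₀/Z ⇒ n² = rZ/a₀ = 264 × 5 / 52.9 ≈ 24.95
n = 5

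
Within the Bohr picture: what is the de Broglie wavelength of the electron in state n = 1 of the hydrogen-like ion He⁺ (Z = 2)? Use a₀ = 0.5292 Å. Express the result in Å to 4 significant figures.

1.663 Å

The Bohr quantisation condition is nλ = 2πr_n.
r_n = n²a₀/Z = 0.2646 Å
λ = 2πr_n/n = 2π·0.2646/1 = 1.663 Å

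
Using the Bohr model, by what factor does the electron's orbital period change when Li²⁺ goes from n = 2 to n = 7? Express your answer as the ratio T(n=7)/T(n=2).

T ∝ Z^-2 · n^3; with Z fixed, T ∝ n^3.
T(n=7)/T(n=2) = (7/2)^3 = 343/8

343/8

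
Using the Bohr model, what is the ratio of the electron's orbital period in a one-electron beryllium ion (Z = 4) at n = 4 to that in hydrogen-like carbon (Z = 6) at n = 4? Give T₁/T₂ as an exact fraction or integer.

9/4

T ∝ Z^-2 · n^3
T₁/T₂ = (4/6)^-2 · (4/4)^3 = 9/4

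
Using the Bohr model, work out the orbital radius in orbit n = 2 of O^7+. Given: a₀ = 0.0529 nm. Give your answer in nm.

0.0265 nm

r_n = n²a₀/Z = 2² × 0.0529 / 8
    = 4 × 0.0529 / 8 = 0.0265 nm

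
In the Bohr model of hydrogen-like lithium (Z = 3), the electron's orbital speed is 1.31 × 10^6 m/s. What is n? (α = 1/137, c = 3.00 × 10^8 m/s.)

5

v_n = Zαc/n ⇒ n = Zαc/v = 3 × 0.00730 × 3.00 × 10^8 / 1.31 × 10^6 ≈ 5.01
n = 5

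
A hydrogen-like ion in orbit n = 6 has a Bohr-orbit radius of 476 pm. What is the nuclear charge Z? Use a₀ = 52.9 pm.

r_n = n²a₀/Z ⇒ Z = n²a₀/r = 6² × 52.9 / 476 ≈ 4.00
Z = 4

4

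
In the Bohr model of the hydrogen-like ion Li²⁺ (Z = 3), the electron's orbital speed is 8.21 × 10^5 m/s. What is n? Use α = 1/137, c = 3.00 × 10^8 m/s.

v_n = Zαc/n ⇒ n = Zαc/v = 3 × 0.00730 × 3.00 × 10^8 / 8.21 × 10^5 ≈ 8.00
n = 8

8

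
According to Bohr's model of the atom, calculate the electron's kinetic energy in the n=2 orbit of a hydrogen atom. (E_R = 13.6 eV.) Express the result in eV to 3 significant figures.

3.40 eV

For a Coulomb orbit the virial theorem gives K = −E_n.
E_n = −E_R·Z²/n², so K = E_R·Z²/n² = 13.6 × 1²/2² = 3.40 eV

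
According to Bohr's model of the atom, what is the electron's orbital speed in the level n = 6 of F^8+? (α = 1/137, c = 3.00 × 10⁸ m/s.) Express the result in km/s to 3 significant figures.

3280 km/s

v_n = Zαc/n = 9 × 0.00730 × 3.00 × 10⁸ / 6
    = 3280 km/s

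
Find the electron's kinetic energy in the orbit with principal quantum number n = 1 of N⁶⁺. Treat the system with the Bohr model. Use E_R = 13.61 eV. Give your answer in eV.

For a Coulomb orbit the virial theorem gives K = −E_n.
E_n = −E_R·Z²/n², so K = E_R·Z²/n² = 13.61 × 7²/1² = 666.9 eV

666.9 eV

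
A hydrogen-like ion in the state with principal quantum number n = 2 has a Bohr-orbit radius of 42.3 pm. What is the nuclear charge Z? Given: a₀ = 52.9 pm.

5

r_n = n²a₀/Z ⇒ Z = n²a₀/r = 2² × 52.9 / 42.3 ≈ 5.00
Z = 5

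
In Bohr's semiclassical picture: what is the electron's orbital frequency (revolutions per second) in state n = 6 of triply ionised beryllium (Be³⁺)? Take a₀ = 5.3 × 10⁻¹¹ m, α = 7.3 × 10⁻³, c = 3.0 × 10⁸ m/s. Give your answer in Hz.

4.9 × 10¹⁴ Hz

r = n²a₀/Z = 4.8 × 10⁻¹⁰ m, v = Zαc/n = 1.5 × 10⁶ m/s
f = v/(2πr) = 4.9 × 10¹⁴ Hz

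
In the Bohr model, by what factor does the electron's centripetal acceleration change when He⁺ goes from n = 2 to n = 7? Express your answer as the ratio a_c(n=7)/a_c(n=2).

16/2401

a_c ∝ Z^3 · n^-4; with Z fixed, a_c ∝ n^-4.
a_c(n=7)/a_c(n=2) = (7/2)^-4 = 16/2401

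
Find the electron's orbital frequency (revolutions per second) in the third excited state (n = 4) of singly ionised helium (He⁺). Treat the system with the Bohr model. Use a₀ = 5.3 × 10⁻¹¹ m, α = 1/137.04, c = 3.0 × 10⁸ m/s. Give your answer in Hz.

4.1 × 10¹⁴ Hz

r = n²a₀/Z = 4.2 × 10⁻¹⁰ m, v = Zαc/n = 1.1 × 10⁶ m/s
f = v/(2πr) = 4.1 × 10¹⁴ Hz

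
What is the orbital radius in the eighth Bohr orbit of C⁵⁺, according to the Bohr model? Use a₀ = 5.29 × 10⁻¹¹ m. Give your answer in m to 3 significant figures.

r_n = n²a₀/Z = 8² × 5.29 × 10⁻¹¹ / 6
    = 64 × 5.29 × 10⁻¹¹ / 6 = 5.64 × 10⁻¹⁰ m

5.64 × 10⁻¹⁰ m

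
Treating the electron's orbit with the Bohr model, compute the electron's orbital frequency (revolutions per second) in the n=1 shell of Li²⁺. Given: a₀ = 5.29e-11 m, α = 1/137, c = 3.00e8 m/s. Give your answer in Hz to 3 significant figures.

r = n²a₀/Z = 1.76e-11 m, v = Zαc/n = 6.57e6 m/s
f = v/(2πr) = 5.93e16 Hz

5.93e16 Hz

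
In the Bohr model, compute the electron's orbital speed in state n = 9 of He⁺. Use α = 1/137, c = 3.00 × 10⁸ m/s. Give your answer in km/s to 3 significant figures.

v_n = Zαc/n = 2 × 0.00730 × 3.00 × 10⁸ / 9
    = 487 km/s

487 km/s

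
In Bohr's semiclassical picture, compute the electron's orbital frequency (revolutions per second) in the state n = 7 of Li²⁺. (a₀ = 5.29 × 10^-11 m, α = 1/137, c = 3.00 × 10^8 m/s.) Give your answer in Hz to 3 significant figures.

r = n²a₀/Z = 8.64 × 10^-10 m, v = Zαc/n = 9.38 × 10^5 m/s
f = v/(2πr) = 1.73 × 10^14 Hz

1.73 × 10^14 Hz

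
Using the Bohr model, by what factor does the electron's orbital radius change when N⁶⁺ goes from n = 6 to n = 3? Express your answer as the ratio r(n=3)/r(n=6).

1/4

r ∝ Z^-1 · n^2; with Z fixed, r ∝ n^2.
r(n=3)/r(n=6) = (3/6)^2 = 1/4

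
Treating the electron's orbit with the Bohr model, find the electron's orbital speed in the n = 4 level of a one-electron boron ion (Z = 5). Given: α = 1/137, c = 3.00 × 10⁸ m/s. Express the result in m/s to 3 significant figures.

2.74 × 10⁶ m/s

v_n = Zαc/n = 5 × 0.00730 × 3.00 × 10⁸ / 4
    = 2.74 × 10⁶ m/s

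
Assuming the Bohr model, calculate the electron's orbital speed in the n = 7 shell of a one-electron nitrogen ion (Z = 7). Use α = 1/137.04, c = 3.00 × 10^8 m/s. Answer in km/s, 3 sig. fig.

2190 km/s

v_n = Zαc/n = 7 × 0.00730 × 3.00 × 10^8 / 7
    = 2190 km/s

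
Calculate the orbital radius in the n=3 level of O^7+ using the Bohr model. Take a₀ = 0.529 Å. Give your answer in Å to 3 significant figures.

0.595 Å

r_n = n²a₀/Z = 3² × 0.529 / 8
    = 9 × 0.529 / 8 = 0.595 Å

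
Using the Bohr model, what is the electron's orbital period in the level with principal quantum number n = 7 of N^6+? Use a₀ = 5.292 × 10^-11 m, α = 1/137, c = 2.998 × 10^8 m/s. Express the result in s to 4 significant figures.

1.064 × 10^-15 s

r = n²a₀/Z = 7²·5.292 × 10^-11/7 = 3.704 × 10^-10 m
v = Zαc/n = 7·0.007299·2.998 × 10^8/7 = 2.188 × 10^6 m/s
T = 2πr/v = 1.064 × 10^-15 s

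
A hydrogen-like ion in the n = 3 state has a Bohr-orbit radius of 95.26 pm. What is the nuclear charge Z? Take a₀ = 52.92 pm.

r_n = n²a₀/Z ⇒ Z = n²a₀/r = 3² × 52.92 / 95.26 ≈ 5.00
Z = 5

5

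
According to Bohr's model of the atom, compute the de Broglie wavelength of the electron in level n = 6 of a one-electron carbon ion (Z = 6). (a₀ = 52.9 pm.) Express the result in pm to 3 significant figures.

The Bohr quantisation condition is nλ = 2πr_n.
r_n = n²a₀/Z = 317 pm
λ = 2πr_n/n = 2π·317/6 = 332 pm

332 pm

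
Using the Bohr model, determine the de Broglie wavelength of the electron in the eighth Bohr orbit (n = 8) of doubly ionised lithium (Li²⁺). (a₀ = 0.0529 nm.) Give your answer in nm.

The Bohr quantisation condition is nλ = 2πr_n.
r_n = n²a₀/Z = 1.13 nm
λ = 2πr_n/n = 2π·1.13/8 = 0.886 nm

0.886 nm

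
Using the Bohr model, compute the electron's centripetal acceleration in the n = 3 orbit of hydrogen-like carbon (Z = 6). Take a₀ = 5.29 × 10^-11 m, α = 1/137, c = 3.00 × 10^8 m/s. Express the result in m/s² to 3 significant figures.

2.42 × 10^23 m/s²

r = n²a₀/Z = 7.94 × 10^-11 m, v = Zαc/n = 4.38 × 10^6 m/s
a = v²/r = (4.38 × 10^6)² / 7.94 × 10^-11 = 2.42 × 10^23 m/s²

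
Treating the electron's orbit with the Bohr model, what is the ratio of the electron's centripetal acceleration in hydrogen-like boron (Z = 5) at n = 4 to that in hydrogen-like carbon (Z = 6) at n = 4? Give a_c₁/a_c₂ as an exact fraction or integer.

125/216

a_c ∝ Z^3 · n^-4
a_c₁/a_c₂ = (5/6)^3 · (4/4)^-4 = 125/216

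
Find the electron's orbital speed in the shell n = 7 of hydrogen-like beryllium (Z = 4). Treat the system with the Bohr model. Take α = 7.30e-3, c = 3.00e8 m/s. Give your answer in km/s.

v_n = Zαc/n = 4 × 0.00730 × 3.00e8 / 7
    = 1250 km/s

1250 km/s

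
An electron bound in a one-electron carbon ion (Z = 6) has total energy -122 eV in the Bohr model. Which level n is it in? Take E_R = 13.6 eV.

2

E_n = −E_R Z²/n² ⇒ n² = E_R Z²/(−E_n) = 13.6 × 6² / 122 ≈ 4.01
n = 2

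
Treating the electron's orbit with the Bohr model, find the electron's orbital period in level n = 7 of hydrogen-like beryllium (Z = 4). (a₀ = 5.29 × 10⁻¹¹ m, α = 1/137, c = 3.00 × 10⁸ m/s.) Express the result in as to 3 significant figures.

3250 as

r = n²a₀/Z = 7²·5.29 × 10⁻¹¹/4 = 6.48 × 10⁻¹⁰ m
v = Zαc/n = 4·0.00730·3.00 × 10⁸/7 = 1.25 × 10⁶ m/s
T = 2πr/v = 3.25 × 10⁻¹⁵ s = 3250 as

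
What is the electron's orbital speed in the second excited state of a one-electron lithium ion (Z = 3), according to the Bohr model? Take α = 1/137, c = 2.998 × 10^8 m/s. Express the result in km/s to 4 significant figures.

v_n = Zαc/n = 3 × 0.007299 × 2.998 × 10^8 / 3
    = 2188 km/s

2188 km/s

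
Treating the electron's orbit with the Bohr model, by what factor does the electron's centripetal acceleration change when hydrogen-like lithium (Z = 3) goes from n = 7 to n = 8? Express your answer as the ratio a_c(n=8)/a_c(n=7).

a_c ∝ Z^3 · n^-4; with Z fixed, a_c ∝ n^-4.
a_c(n=8)/a_c(n=7) = (8/7)^-4 = 2401/4096

2401/4096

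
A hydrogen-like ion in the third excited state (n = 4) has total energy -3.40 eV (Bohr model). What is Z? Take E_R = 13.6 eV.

E_n = −E_R Z²/n² ⇒ Z² = −E_n n²/E_R = 3.40 × 4² / 13.6 ≈ 4.00
Z = 2

2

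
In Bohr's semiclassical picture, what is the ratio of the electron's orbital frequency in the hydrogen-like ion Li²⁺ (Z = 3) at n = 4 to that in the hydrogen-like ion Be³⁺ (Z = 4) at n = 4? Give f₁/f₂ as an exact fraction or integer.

9/16

f ∝ Z^2 · n^-3
f₁/f₂ = (3/4)^2 · (4/4)^-3 = 9/16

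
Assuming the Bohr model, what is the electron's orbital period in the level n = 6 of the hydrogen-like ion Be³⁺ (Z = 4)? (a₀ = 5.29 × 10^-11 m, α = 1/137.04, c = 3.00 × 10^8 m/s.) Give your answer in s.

r = n²a₀/Z = 6²·5.29 × 10^-11/4 = 4.76 × 10^-10 m
v = Zαc/n = 4·0.00730·3.00 × 10^8/6 = 1.46 × 10^6 m/s
T = 2πr/v = 2.05 × 10^-15 s

2.05 × 10^-15 s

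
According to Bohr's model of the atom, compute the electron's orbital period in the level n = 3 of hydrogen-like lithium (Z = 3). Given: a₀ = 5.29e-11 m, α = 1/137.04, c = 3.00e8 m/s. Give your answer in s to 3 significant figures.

r = n²a₀/Z = 3²·5.29e-11/3 = 1.59e-10 m
v = Zαc/n = 3·0.00730·3.00e8/3 = 2.19e6 m/s
T = 2πr/v = 4.55e-16 s

4.55e-16 s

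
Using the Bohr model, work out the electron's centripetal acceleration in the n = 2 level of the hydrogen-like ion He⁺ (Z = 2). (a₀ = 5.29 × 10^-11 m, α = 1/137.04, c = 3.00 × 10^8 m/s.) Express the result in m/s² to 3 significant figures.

r = n²a₀/Z = 1.06 × 10^-10 m, v = Zαc/n = 2.19 × 10^6 m/s
a = v²/r = (2.19 × 10^6)² / 1.06 × 10^-10 = 4.53 × 10^22 m/s²

4.53 × 10^22 m/s²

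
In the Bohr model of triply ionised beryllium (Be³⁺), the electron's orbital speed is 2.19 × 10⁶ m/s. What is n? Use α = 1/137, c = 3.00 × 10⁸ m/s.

4

v_n = Zαc/n ⇒ n = Zαc/v = 4 × 0.00730 × 3.00 × 10⁸ / 2.19 × 10⁶ ≈ 4.00
n = 4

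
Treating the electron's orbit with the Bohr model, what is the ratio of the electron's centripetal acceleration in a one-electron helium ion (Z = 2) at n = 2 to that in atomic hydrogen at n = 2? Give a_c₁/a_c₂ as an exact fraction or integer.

a_c ∝ Z^3 · n^-4
a_c₁/a_c₂ = (2/1)^3 · (2/2)^-4 = 8

8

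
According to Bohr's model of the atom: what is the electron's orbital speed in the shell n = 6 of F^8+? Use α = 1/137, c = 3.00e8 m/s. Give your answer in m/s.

3.28e6 m/s

v_n = Zαc/n = 9 × 0.00730 × 3.00e8 / 6
    = 3.28e6 m/s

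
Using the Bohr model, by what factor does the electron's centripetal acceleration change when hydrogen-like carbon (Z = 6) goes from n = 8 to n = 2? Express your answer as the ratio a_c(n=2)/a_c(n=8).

256

a_c ∝ Z^3 · n^-4; with Z fixed, a_c ∝ n^-4.
a_c(n=2)/a_c(n=8) = (2/8)^-4 = 256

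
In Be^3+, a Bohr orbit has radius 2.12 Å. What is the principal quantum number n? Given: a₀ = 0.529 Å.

r_n = n²a₀/Z ⇒ n² = rZ/a₀ = 2.12 × 4 / 0.529 ≈ 16.03
n = 4

4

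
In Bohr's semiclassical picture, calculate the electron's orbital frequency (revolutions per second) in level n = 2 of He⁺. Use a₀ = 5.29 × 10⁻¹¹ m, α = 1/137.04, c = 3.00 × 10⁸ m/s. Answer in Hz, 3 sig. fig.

r = n²a₀/Z = 1.06 × 10⁻¹⁰ m, v = Zαc/n = 2.19 × 10⁶ m/s
f = v/(2πr) = 3.29 × 10¹⁵ Hz

3.29 × 10¹⁵ Hz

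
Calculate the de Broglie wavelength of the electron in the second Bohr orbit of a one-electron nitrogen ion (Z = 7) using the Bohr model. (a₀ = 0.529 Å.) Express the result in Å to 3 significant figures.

The Bohr quantisation condition is nλ = 2πr_n.
r_n = n²a₀/Z = 0.302 Å
λ = 2πr_n/n = 2π·0.302/2 = 0.950 Å

0.950 Å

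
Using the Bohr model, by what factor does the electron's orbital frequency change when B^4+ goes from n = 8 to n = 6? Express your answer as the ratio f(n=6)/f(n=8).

f ∝ Z^2 · n^-3; with Z fixed, f ∝ n^-3.
f(n=6)/f(n=8) = (6/8)^-3 = 64/27

64/27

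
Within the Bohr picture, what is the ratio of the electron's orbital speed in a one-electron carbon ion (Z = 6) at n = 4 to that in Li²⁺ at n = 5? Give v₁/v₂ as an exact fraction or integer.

v ∝ Z^1 · n^-1
v₁/v₂ = (6/3)^1 · (4/5)^-1 = 5/2

5/2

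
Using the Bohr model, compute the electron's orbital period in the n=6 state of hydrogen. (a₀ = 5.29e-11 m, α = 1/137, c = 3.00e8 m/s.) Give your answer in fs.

r = n²a₀/Z = 6²·5.29e-11/1 = 1.90e-9 m
v = Zαc/n = 1·0.00730·3.00e8/6 = 3.65e5 m/s
T = 2πr/v = 3.28e-14 s = 32.8 fs

32.8 fs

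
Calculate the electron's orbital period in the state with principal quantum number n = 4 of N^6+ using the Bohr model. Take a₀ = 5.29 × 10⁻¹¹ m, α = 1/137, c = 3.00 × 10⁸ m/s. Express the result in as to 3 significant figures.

r = n²a₀/Z = 4²·5.29 × 10⁻¹¹/7 = 1.21 × 10⁻¹⁰ m
v = Zαc/n = 7·0.00730·3.00 × 10⁸/4 = 3.83 × 10⁶ m/s
T = 2πr/v = 1.98 × 10⁻¹⁶ s = 198 as

198 as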